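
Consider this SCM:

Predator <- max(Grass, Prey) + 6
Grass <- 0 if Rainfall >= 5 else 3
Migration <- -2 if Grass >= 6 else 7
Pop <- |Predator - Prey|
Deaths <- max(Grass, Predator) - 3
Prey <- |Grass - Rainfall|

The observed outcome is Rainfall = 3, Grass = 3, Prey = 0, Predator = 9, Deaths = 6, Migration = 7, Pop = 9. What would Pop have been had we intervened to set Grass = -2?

6

Under do(Grass=-2), the mechanism Grass <- 0 if Rainfall >= 5 else 3 is discarded; Grass is fixed at -2.
Prey = |Grass - Rainfall|  [with Grass=-2, Rainfall=3]  = 5
Predator = max(Grass, Prey) + 6  [with Grass=-2, Prey=5]  = 11
Pop = |Predator - Prey|  [with Predator=11, Prey=5]  = 6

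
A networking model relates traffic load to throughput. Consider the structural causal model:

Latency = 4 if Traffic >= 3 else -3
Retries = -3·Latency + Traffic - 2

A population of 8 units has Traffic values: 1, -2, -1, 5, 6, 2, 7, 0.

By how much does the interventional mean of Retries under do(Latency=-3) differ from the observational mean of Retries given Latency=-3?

Every unit gets Latency=-3 under the intervention. Retries values become 8, 5, 6, 12, 13, 9, 14, 7; E[Retries|do(Latency=-3)] = 9.25.
Conditioning on Latency=-3 selects the 5 unit(s) with Traffic ∈ {1, -2, -1, 2, 0}. Their Retries values: 8, 5, 6, 9, 7. Mean = 7.
Difference = 9.25 − 7 = 2.25.

2.25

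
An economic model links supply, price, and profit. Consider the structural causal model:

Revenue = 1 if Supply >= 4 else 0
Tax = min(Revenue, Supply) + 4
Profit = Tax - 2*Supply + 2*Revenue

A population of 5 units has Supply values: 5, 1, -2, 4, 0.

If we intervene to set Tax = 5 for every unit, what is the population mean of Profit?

Under do(Tax=5), Tax's equation is replaced by Tax=5 for every unit. Per-unit Profit: -3, 3, 9, -1, 5. Mean = 2.6.

2.6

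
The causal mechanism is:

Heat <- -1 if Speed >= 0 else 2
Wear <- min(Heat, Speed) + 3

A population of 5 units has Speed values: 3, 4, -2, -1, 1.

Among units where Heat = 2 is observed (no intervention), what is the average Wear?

Observing Heat=2 restricts to units where Heat's equation naturally yields 2: Speed ∈ {-2, -1}. In that subpopulation Wear = 1, 2, mean 1.5.

1.5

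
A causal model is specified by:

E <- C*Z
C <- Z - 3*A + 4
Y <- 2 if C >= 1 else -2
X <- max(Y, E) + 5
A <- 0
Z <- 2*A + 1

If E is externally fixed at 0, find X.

7

Under do(E=0), the mechanism E <- C*Z is discarded; E is fixed at 0.
Z = 2*A + 1  [with A=0]  = 1
C = Z - 3*A + 4  [with Z=1, A=0]  = 5
Y = 2 if C >= 1 else -2  [with C=5]  = 2
X = max(Y, E) + 5  [with Y=2, E=0]  = 7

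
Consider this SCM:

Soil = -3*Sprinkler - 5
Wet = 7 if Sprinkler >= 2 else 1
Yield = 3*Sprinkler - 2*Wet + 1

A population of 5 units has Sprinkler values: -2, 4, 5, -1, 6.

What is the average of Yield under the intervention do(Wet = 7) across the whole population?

The intervention sets Wet=7 in all 5 units regardless of Sprinkler. Recomputing Yield per unit gives -19, -1, 2, -16, 5; average -5.8.

-5.8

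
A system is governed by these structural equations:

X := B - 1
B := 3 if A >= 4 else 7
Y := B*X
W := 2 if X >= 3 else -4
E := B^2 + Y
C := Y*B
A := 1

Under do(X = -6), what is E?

do(X=-6) replaces the equation X := B - 1 with the constant X = -6.
B = 3 if A >= 4 else 7  [with A=1]  = 7
Y = B*X  [with B=7, X=-6]  = -42
E = B^2 + Y  [with B=7, Y=-42]  = 7

7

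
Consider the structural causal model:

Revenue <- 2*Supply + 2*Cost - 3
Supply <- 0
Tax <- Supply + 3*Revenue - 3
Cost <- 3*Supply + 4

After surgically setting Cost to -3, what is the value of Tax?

-30

Under do(Cost=-3), the mechanism Cost <- 3*Supply + 4 is discarded; Cost is fixed at -3.
Revenue = 2*Supply + 2*Cost - 3  [with Supply=0, Cost=-3]  = -9
Tax = Supply + 3*Revenue - 3  [with Supply=0, Revenue=-9]  = -30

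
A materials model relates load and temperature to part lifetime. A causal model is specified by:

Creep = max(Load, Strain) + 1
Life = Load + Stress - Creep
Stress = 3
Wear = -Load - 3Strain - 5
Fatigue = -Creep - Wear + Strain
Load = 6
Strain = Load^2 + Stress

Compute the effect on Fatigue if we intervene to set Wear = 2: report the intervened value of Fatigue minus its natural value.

The intervention breaks the incoming arrows to Wear: Wear = -Load - 3Strain - 5 no longer applies, and Wear = 2.
Strain = Load^2 + Stress  [with Load=6, Stress=3]  = 39
Creep = max(Load, Strain) + 1  [with Load=6, Strain=39]  = 40
Fatigue = -Creep - Wear + Strain  [with Creep=40, Wear=2, Strain=39]  = -3
Without intervention: Strain = Load^2 + Stress  [with Load=6, Stress=3]  = 39; Creep = max(Load, Strain) + 1  [with Load=6, Strain=39]  = 40; Wear = -Load - 3Strain - 5  [with Load=6, Strain=39]  = -128; Fatigue = -Creep - Wear + Strain  [with Creep=40, Wear=-128, Strain=39]  = 127.
Change = -3 − 127 = -130.

-130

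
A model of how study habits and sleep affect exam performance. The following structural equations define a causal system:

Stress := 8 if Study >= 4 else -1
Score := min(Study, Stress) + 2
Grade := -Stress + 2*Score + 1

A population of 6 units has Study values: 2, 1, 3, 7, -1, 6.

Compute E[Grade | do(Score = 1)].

1

Under do(Score=1), Score's equation is replaced by Score=1 for every unit. Per-unit Grade: 4, 4, 4, -5, 4, -5. Mean = 1.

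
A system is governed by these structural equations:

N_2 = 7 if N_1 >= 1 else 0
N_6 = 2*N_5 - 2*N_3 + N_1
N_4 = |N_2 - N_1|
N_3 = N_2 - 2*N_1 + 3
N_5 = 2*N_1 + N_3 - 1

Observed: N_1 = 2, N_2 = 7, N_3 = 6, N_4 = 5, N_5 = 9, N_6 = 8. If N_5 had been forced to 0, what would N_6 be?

The intervention breaks the incoming arrows to N_5: N_5 = 2*N_1 + N_3 - 1 no longer applies, and N_5 = 0.
N_2 = 7 if N_1 >= 1 else 0  [with N_1=2]  = 7
N_3 = N_2 - 2*N_1 + 3  [with N_2=7, N_1=2]  = 6
N_6 = 2*N_5 - 2*N_3 + N_1  [with N_5=0, N_3=6, N_1=2]  = -10

-10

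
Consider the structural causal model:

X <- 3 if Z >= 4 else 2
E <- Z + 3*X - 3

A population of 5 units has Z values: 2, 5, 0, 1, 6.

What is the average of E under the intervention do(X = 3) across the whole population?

8.8

do(X=3) breaks X's dependence on Z. With X=3 fixed, E across the units is 8, 11, 6, 7, 12, mean 8.8.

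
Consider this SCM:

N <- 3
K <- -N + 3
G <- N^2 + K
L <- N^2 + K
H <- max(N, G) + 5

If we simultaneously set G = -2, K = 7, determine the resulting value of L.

16

The joint intervention fixes G = -2, K = 7, removing each variable's own equation.
L = N^2 + K  [with N=3, K=7]  = 16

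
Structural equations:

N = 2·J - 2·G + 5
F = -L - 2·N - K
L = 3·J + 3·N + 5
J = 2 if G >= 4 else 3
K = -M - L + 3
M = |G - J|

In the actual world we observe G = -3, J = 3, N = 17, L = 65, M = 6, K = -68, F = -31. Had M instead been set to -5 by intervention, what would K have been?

The intervention breaks the incoming arrows to M: M = |G - J| no longer applies, and M = -5.
J = 2 if G >= 4 else 3  [with G=-3]  = 3
N = 2·J - 2·G + 5  [with J=3, G=-3]  = 17
L = 3·J + 3·N + 5  [with J=3, N=17]  = 65
K = -M - L + 3  [with M=-5, L=65]  = -57

-57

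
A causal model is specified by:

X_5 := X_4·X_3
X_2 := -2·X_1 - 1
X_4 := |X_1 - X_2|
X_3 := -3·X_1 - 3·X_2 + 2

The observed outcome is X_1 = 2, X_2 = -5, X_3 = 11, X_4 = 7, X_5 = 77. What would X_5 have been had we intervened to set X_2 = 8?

-168

do(X_2=8) replaces the equation X_2 := -2·X_1 - 1 with the constant X_2 = 8.
X_3 = -3·X_1 - 3·X_2 + 2  [with X_1=2, X_2=8]  = -28
X_4 = |X_1 - X_2|  [with X_1=2, X_2=8]  = 6
X_5 = X_4·X_3  [with X_4=6, X_3=-28]  = -168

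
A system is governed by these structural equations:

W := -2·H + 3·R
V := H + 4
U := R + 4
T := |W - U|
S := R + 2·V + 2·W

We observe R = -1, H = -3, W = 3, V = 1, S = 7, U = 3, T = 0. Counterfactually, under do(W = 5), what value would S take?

11

do(W=5) replaces the equation W := -2·H + 3·R with the constant W = 5.
V = H + 4  [with H=-3]  = 1
S = R + 2·V + 2·W  [with R=-1, V=1, W=5]  = 11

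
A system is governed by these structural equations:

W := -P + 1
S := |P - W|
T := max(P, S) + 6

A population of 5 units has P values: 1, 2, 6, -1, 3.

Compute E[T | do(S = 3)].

9.6

The intervention sets S=3 in all 5 units regardless of P. Recomputing T per unit gives 9, 9, 12, 9, 9; average 9.6.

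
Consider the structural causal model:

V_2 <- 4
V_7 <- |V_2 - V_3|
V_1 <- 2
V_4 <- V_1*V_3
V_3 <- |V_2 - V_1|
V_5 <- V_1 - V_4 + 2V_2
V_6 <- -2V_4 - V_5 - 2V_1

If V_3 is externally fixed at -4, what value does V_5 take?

18

do(V_3=-4) replaces the equation V_3 <- |V_2 - V_1| with the constant V_3 = -4.
V_4 = V_1*V_3  [with V_1=2, V_3=-4]  = -8
V_5 = V_1 - V_4 + 2V_2  [with V_1=2, V_4=-8, V_2=4]  = 18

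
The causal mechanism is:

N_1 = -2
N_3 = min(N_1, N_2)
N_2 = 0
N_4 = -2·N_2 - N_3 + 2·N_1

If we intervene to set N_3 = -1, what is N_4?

The intervention breaks the incoming arrows to N_3: N_3 = min(N_1, N_2) no longer applies, and N_3 = -1.
N_4 = -2·N_2 - N_3 + 2·N_1  [with N_2=0, N_3=-1, N_1=-2]  = -3

-3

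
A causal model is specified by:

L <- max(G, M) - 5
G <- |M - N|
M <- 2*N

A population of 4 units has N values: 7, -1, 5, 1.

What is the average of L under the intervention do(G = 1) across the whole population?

The intervention sets G=1 in all 4 units regardless of N. Recomputing L per unit gives 9, -4, 5, -3; average 1.75.

1.75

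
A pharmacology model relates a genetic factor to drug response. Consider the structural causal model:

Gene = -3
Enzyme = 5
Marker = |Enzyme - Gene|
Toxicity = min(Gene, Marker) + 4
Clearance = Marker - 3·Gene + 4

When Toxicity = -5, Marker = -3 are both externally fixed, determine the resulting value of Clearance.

The joint intervention fixes Toxicity = -5, Marker = -3, removing each variable's own equation.
Clearance = Marker - 3·Gene + 4  [with Marker=-3, Gene=-3]  = 10

10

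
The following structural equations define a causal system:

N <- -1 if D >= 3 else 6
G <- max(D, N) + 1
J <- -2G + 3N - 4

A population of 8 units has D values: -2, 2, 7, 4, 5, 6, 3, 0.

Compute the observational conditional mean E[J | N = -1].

-19

Conditioning on N=-1 selects the 5 unit(s) with D ∈ {7, 4, 5, 6, 3}. Their J values: -23, -17, -19, -21, -15. Mean = -19.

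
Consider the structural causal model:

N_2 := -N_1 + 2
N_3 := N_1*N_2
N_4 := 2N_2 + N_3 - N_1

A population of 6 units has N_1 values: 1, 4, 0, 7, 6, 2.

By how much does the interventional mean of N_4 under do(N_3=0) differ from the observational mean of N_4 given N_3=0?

-7

Every unit gets N_3=0 under the intervention. N_4 values become 1, -8, 4, -17, -14, -2; E[N_4|do(N_3=0)] = -6.
Conditioning on N_3=0 selects the 2 unit(s) with N_1 ∈ {0, 2}. Their N_4 values: 4, -2. Mean = 1.
Difference = -6 − 1 = -7.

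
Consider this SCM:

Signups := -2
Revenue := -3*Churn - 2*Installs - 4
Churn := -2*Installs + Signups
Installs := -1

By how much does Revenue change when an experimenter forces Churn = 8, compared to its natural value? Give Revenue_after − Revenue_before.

The intervention breaks the incoming arrows to Churn: Churn := -2*Installs + Signups no longer applies, and Churn = 8.
Revenue = -3*Churn - 2*Installs - 4  [with Churn=8, Installs=-1]  = -26
Without intervention: Churn = -2*Installs + Signups  [with Installs=-1, Signups=-2]  = 0; Revenue = -3*Churn - 2*Installs - 4  [with Churn=0, Installs=-1]  = -2.
Change = -26 − (-2) = -24.

-24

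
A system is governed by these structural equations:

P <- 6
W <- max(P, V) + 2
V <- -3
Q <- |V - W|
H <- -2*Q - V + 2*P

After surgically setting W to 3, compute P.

6

Under do(W=3), the mechanism W <- max(P, V) + 2 is discarded; W is fixed at 3.
Since P is not a descendant of the intervened variable, it is unaffected.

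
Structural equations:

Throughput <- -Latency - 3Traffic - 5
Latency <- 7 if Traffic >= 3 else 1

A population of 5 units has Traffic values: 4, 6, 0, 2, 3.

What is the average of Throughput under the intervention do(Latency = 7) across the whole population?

Every unit gets Latency=7 under the intervention. Throughput values become -24, -30, -12, -18, -21; E[Throughput|do(Latency=7)] = -21.

-21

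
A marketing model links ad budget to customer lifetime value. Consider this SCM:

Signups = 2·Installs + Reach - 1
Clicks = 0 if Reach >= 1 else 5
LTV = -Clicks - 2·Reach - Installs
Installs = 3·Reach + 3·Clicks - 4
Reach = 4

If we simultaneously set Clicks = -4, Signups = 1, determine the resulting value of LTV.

0

Setting Clicks = -4, Signups = 1 by intervention discards those variables' equations.
Installs = 3·Reach + 3·Clicks - 4  [with Reach=4, Clicks=-4]  = -4
LTV = -Clicks - 2·Reach - Installs  [with Clicks=-4, Reach=4, Installs=-4]  = 0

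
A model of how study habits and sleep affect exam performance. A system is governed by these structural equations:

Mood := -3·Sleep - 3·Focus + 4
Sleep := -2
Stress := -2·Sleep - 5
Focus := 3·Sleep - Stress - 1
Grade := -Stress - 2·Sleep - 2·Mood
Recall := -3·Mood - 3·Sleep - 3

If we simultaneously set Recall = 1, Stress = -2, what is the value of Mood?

Setting Recall = 1, Stress = -2 by intervention discards those variables' equations.
Focus = 3·Sleep - Stress - 1  [with Sleep=-2, Stress=-2]  = -5
Mood = -3·Sleep - 3·Focus + 4  [with Sleep=-2, Focus=-5]  = 25

25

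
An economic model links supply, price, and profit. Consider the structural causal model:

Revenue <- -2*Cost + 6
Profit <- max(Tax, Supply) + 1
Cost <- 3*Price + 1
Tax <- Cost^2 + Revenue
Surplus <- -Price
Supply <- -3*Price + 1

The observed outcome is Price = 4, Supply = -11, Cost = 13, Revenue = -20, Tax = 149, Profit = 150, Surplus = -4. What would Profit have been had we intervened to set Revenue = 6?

176

Under do(Revenue=6), the mechanism Revenue <- -2*Cost + 6 is discarded; Revenue is fixed at 6.
Supply = -3*Price + 1  [with Price=4]  = -11
Cost = 3*Price + 1  [with Price=4]  = 13
Tax = Cost^2 + Revenue  [with Cost=13, Revenue=6]  = 175
Profit = max(Tax, Supply) + 1  [with Tax=175, Supply=-11]  = 176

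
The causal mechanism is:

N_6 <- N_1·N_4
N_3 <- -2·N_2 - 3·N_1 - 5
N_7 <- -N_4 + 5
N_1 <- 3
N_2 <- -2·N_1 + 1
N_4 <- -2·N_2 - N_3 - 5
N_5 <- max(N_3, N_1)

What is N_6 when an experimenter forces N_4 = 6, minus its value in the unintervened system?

-9

Under do(N_4=6), the mechanism N_4 <- -2·N_2 - N_3 - 5 is discarded; N_4 is fixed at 6.
N_6 = N_1·N_4  [with N_1=3, N_4=6]  = 18
Without intervention: N_2 = -2·N_1 + 1  [with N_1=3]  = -5; N_3 = -2·N_2 - 3·N_1 - 5  [with N_2=-5, N_1=3]  = -4; N_4 = -2·N_2 - N_3 - 5  [with N_2=-5, N_3=-4]  = 9; N_6 = N_1·N_4  [with N_1=3, N_4=9]  = 27.
Change = 18 − 27 = -9.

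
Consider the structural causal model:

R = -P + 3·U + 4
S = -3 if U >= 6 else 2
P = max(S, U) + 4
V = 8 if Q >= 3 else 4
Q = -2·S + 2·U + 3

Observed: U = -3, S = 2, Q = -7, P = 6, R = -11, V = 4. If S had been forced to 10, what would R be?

do(S=10) replaces the equation S = -3 if U >= 6 else 2 with the constant S = 10.
P = max(S, U) + 4  [with S=10, U=-3]  = 14
R = -P + 3·U + 4  [with P=14, U=-3]  = -19

-19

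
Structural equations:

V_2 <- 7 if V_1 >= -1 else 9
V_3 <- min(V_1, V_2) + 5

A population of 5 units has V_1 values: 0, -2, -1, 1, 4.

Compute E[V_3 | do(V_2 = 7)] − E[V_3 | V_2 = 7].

-0.6

Under do(V_2=7), V_2's equation is replaced by V_2=7 for every unit. Per-unit V_3: 5, 3, 4, 6, 9. Mean = 5.4.
Observing V_2=7 restricts to units where V_2's equation naturally yields 7: V_1 ∈ {0, -1, 1, 4}. In that subpopulation V_3 = 5, 4, 6, 9, mean 6.
Difference = 5.4 − 6 = -0.6.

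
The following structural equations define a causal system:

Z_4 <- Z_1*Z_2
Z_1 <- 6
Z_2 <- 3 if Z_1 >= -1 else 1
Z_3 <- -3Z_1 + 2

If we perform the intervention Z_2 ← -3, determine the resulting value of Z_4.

Under do(Z_2=-3), the mechanism Z_2 <- 3 if Z_1 >= -1 else 1 is discarded; Z_2 is fixed at -3.
Z_4 = Z_1*Z_2  [with Z_1=6, Z_2=-3]  = -18

-18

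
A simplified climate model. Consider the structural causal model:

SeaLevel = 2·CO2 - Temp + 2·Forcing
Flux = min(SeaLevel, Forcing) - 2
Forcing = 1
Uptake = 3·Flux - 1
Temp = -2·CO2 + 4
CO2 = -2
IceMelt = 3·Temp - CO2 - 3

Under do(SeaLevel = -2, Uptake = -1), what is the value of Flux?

Under do(SeaLevel = -2, Uptake = -1), each intervened variable's structural equation is replaced by its fixed value.
Flux = min(SeaLevel, Forcing) - 2  [with SeaLevel=-2, Forcing=1]  = -4

-4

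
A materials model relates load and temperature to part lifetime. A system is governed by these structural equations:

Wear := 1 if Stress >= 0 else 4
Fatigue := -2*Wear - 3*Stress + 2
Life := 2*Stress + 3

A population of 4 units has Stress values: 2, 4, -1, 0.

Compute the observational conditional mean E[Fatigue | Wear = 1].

Observing Wear=1 restricts to units where Wear's equation naturally yields 1: Stress ∈ {2, 4, 0}. In that subpopulation Fatigue = -6, -12, 0, mean -6.

-6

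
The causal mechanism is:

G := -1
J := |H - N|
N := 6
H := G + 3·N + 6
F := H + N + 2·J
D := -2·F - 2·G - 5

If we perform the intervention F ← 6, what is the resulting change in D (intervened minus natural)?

114

The intervention breaks the incoming arrows to F: F := H + N + 2·J no longer applies, and F = 6.
D = -2·F - 2·G - 5  [with F=6, G=-1]  = -15
Without intervention: H = G + 3·N + 6  [with G=-1, N=6]  = 23; J = |H - N|  [with H=23, N=6]  = 17; F = H + N + 2·J  [with H=23, N=6, J=17]  = 63; D = -2·F - 2·G - 5  [with F=63, G=-1]  = -129.
Change = -15 − (-129) = 114.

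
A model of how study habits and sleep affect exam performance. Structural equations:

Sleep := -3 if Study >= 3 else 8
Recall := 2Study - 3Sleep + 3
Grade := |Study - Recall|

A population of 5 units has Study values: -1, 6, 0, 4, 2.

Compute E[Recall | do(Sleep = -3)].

The intervention sets Sleep=-3 in all 5 units regardless of Study. Recomputing Recall per unit gives 10, 24, 12, 20, 16; average 16.4.

16.4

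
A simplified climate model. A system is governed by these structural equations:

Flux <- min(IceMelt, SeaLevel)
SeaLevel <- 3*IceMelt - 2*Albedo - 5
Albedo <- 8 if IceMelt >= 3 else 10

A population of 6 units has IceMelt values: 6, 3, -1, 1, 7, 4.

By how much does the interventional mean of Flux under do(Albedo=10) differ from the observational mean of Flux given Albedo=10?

10

Every unit gets Albedo=10 under the intervention. Flux values become -7, -16, -28, -22, -4, -13; E[Flux|do(Albedo=10)] = -15.
Observing Albedo=10 restricts to units where Albedo's equation naturally yields 10: IceMelt ∈ {-1, 1}. In that subpopulation Flux = -28, -22, mean -25.
Difference = -15 − (-25) = 10.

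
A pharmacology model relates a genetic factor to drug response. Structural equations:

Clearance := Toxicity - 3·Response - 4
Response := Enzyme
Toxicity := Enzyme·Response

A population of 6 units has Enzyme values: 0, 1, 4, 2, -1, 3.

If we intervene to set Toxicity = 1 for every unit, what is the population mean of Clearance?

do(Toxicity=1) breaks Toxicity's dependence on Enzyme. With Toxicity=1 fixed, Clearance across the units is -3, -6, -15, -9, 0, -12, mean -7.5.

-7.5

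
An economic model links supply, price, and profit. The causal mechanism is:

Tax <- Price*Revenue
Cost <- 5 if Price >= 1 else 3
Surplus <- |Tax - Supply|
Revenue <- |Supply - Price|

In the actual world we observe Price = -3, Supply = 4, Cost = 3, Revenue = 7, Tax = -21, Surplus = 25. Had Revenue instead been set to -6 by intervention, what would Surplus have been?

14

Under do(Revenue=-6), the mechanism Revenue <- |Supply - Price| is discarded; Revenue is fixed at -6.
Tax = Price*Revenue  [with Price=-3, Revenue=-6]  = 18
Surplus = |Tax - Supply|  [with Tax=18, Supply=4]  = 14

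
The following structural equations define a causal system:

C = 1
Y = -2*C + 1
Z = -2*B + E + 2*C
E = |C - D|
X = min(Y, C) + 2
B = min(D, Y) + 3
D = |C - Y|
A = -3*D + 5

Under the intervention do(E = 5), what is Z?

Under do(E=5), the mechanism E = |C - D| is discarded; E is fixed at 5.
Y = -2*C + 1  [with C=1]  = -1
D = |C - Y|  [with C=1, Y=-1]  = 2
B = min(D, Y) + 3  [with D=2, Y=-1]  = 2
Z = -2*B + E + 2*C  [with B=2, E=5, C=1]  = 3

3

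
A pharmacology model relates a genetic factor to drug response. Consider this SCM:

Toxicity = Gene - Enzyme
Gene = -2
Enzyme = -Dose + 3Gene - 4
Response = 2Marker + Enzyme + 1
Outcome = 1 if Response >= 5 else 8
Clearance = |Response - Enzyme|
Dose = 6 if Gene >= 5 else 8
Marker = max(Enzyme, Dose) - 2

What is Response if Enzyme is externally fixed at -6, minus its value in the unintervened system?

12

do(Enzyme=-6) replaces the equation Enzyme = -Dose + 3Gene - 4 with the constant Enzyme = -6.
Dose = 6 if Gene >= 5 else 8  [with Gene=-2]  = 8
Marker = max(Enzyme, Dose) - 2  [with Enzyme=-6, Dose=8]  = 6
Response = 2Marker + Enzyme + 1  [with Marker=6, Enzyme=-6]  = 7
Without intervention: Dose = 6 if Gene >= 5 else 8  [with Gene=-2]  = 8; Enzyme = -Dose + 3Gene - 4  [with Dose=8, Gene=-2]  = -18; Marker = max(Enzyme, Dose) - 2  [with Enzyme=-18, Dose=8]  = 6; Response = 2Marker + Enzyme + 1  [with Marker=6, Enzyme=-18]  = -5.
Change = 7 − (-5) = 12.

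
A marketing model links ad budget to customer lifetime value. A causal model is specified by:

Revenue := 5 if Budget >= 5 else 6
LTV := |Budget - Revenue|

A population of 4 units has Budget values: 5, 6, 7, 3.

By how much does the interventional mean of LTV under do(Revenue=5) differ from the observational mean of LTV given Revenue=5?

Under do(Revenue=5), Revenue's equation is replaced by Revenue=5 for every unit. Per-unit LTV: 0, 1, 2, 2. Mean = 1.25.
Conditioning on Revenue=5 selects the 3 unit(s) with Budget ∈ {5, 6, 7}. Their LTV values: 0, 1, 2. Mean = 1.
Difference = 1.25 − 1 = 0.25.

0.25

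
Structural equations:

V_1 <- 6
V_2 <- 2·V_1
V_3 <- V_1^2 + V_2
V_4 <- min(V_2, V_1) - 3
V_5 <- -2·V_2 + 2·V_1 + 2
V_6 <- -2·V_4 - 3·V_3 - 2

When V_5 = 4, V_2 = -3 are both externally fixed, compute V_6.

The joint intervention fixes V_5 = 4, V_2 = -3, removing each variable's own equation.
V_3 = V_1^2 + V_2  [with V_1=6, V_2=-3]  = 33
V_4 = min(V_2, V_1) - 3  [with V_2=-3, V_1=6]  = -6
V_6 = -2·V_4 - 3·V_3 - 2  [with V_4=-6, V_3=33]  = -89

-89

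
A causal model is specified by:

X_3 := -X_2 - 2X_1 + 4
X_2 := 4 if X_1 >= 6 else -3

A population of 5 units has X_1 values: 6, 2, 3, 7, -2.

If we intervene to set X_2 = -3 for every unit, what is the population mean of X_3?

Every unit gets X_2=-3 under the intervention. X_3 values become -5, 3, 1, -7, 11; E[X_3|do(X_2=-3)] = 0.6.

0.6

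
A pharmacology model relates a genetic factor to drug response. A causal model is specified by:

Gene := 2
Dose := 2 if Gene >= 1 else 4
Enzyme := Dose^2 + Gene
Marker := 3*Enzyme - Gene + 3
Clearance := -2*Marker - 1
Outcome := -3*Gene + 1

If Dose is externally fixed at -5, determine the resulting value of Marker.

Under do(Dose=-5), the mechanism Dose := 2 if Gene >= 1 else 4 is discarded; Dose is fixed at -5.
Enzyme = Dose^2 + Gene  [with Dose=-5, Gene=2]  = 27
Marker = 3*Enzyme - Gene + 3  [with Enzyme=27, Gene=2]  = 82

82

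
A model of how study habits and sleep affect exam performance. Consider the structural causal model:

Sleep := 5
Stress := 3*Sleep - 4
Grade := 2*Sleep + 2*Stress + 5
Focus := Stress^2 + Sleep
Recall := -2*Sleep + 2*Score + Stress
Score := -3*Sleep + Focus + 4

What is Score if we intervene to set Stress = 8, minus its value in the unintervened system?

-57

Under do(Stress=8), the mechanism Stress := 3*Sleep - 4 is discarded; Stress is fixed at 8.
Focus = Stress^2 + Sleep  [with Stress=8, Sleep=5]  = 69
Score = -3*Sleep + Focus + 4  [with Sleep=5, Focus=69]  = 58
Without intervention: Stress = 3*Sleep - 4  [with Sleep=5]  = 11; Focus = Stress^2 + Sleep  [with Stress=11, Sleep=5]  = 126; Score = -3*Sleep + Focus + 4  [with Sleep=5, Focus=126]  = 115.
Change = 58 − 115 = -57.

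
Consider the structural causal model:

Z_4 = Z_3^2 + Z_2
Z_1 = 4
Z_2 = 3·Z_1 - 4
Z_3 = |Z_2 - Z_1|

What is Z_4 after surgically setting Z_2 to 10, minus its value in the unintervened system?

Under do(Z_2=10), the mechanism Z_2 = 3·Z_1 - 4 is discarded; Z_2 is fixed at 10.
Z_3 = |Z_2 - Z_1|  [with Z_2=10, Z_1=4]  = 6
Z_4 = Z_3^2 + Z_2  [with Z_3=6, Z_2=10]  = 46
Without intervention: Z_2 = 3·Z_1 - 4  [with Z_1=4]  = 8; Z_3 = |Z_2 - Z_1|  [with Z_2=8, Z_1=4]  = 4; Z_4 = Z_3^2 + Z_2  [with Z_3=4, Z_2=8]  = 24.
Change = 46 − 24 = 22.

22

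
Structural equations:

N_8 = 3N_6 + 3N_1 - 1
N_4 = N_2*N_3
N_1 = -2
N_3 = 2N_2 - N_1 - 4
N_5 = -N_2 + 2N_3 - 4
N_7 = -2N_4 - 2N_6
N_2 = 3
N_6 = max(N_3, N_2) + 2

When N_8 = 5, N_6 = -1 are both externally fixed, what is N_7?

Setting N_8 = 5, N_6 = -1 by intervention discards those variables' equations.
N_3 = 2N_2 - N_1 - 4  [with N_2=3, N_1=-2]  = 4
N_4 = N_2*N_3  [with N_2=3, N_3=4]  = 12
N_7 = -2N_4 - 2N_6  [with N_4=12, N_6=-1]  = -22

-22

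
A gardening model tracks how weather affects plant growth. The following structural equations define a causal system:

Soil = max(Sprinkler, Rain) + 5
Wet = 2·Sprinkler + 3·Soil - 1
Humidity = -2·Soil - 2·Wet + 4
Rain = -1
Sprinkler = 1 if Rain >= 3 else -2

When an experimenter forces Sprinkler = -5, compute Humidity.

do(Sprinkler=-5) replaces the equation Sprinkler = 1 if Rain >= 3 else -2 with the constant Sprinkler = -5.
Soil = max(Sprinkler, Rain) + 5  [with Sprinkler=-5, Rain=-1]  = 4
Wet = 2·Sprinkler + 3·Soil - 1  [with Sprinkler=-5, Soil=4]  = 1
Humidity = -2·Soil - 2·Wet + 4  [with Soil=4, Wet=1]  = -6

-6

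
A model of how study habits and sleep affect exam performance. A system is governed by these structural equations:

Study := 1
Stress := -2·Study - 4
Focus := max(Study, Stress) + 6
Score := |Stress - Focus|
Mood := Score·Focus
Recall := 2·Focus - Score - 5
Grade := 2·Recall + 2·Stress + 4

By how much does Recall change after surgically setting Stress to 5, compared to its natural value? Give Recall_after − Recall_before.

Under do(Stress=5), the mechanism Stress := -2·Study - 4 is discarded; Stress is fixed at 5.
Focus = max(Study, Stress) + 6  [with Study=1, Stress=5]  = 11
Score = |Stress - Focus|  [with Stress=5, Focus=11]  = 6
Recall = 2·Focus - Score - 5  [with Focus=11, Score=6]  = 11
Without intervention: Stress = -2·Study - 4  [with Study=1]  = -6; Focus = max(Study, Stress) + 6  [with Study=1, Stress=-6]  = 7; Score = |Stress - Focus|  [with Stress=-6, Focus=7]  = 13; Recall = 2·Focus - Score - 5  [with Focus=7, Score=13]  = -4.
Change = 11 − (-4) = 15.

15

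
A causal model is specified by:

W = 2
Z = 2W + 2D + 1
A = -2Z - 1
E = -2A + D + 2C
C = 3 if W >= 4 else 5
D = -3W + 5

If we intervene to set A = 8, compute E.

-7

The intervention breaks the incoming arrows to A: A = -2Z - 1 no longer applies, and A = 8.
D = -3W + 5  [with W=2]  = -1
C = 3 if W >= 4 else 5  [with W=2]  = 5
E = -2A + D + 2C  [with A=8, D=-1, C=5]  = -7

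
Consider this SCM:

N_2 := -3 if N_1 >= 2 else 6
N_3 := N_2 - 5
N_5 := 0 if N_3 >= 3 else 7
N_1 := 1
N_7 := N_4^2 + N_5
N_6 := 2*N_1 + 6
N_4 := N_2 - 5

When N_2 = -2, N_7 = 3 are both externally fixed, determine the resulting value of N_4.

-7

Under do(N_2 = -2, N_7 = 3), each intervened variable's structural equation is replaced by its fixed value.
N_4 = N_2 - 5  [with N_2=-2]  = -7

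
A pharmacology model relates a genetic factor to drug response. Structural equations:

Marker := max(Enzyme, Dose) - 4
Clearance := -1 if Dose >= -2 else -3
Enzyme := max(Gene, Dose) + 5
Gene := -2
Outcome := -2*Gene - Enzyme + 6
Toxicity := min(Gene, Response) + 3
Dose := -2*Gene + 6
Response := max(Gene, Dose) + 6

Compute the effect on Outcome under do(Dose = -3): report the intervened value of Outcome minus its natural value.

do(Dose=-3) replaces the equation Dose := -2*Gene + 6 with the constant Dose = -3.
Enzyme = max(Gene, Dose) + 5  [with Gene=-2, Dose=-3]  = 3
Outcome = -2*Gene - Enzyme + 6  [with Gene=-2, Enzyme=3]  = 7
Without intervention: Dose = -2*Gene + 6  [with Gene=-2]  = 10; Enzyme = max(Gene, Dose) + 5  [with Gene=-2, Dose=10]  = 15; Outcome = -2*Gene - Enzyme + 6  [with Gene=-2, Enzyme=15]  = -5.
Change = 7 − (-5) = 12.

12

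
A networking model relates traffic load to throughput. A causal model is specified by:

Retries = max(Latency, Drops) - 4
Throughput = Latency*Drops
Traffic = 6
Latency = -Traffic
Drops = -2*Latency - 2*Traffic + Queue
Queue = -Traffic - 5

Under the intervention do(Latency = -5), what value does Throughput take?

65

Under do(Latency=-5), the mechanism Latency = -Traffic is discarded; Latency is fixed at -5.
Queue = -Traffic - 5  [with Traffic=6]  = -11
Drops = -2*Latency - 2*Traffic + Queue  [with Latency=-5, Traffic=6, Queue=-11]  = -13
Throughput = Latency*Drops  [with Latency=-5, Drops=-13]  = 65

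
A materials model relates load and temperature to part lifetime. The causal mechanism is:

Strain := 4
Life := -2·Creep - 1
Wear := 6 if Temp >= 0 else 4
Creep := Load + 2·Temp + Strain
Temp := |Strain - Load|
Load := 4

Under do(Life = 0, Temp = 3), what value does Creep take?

14

Under do(Life = 0, Temp = 3), each intervened variable's structural equation is replaced by its fixed value.
Creep = Load + 2·Temp + Strain  [with Load=4, Temp=3, Strain=4]  = 14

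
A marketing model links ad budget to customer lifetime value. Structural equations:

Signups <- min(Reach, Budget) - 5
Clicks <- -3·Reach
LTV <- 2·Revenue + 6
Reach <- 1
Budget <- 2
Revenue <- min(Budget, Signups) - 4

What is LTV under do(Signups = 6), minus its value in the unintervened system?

Under do(Signups=6), the mechanism Signups <- min(Reach, Budget) - 5 is discarded; Signups is fixed at 6.
Revenue = min(Budget, Signups) - 4  [with Budget=2, Signups=6]  = -2
LTV = 2·Revenue + 6  [with Revenue=-2]  = 2
Without intervention: Signups = min(Reach, Budget) - 5  [with Reach=1, Budget=2]  = -4; Revenue = min(Budget, Signups) - 4  [with Budget=2, Signups=-4]  = -8; LTV = 2·Revenue + 6  [with Revenue=-8]  = -10.
Change = 2 − (-10) = 12.

12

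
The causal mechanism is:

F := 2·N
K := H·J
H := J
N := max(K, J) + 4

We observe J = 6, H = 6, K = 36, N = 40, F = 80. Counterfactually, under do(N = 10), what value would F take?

Intervening sets N = 10 and removes its equation (N := max(K, J) + 4).
F = 2·N  [with N=10]  = 20

20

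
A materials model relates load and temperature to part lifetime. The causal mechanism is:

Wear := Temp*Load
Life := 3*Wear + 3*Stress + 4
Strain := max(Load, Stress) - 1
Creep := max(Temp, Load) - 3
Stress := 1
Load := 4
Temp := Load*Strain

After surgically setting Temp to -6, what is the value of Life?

-65

The intervention breaks the incoming arrows to Temp: Temp := Load*Strain no longer applies, and Temp = -6.
Wear = Temp*Load  [with Temp=-6, Load=4]  = -24
Life = 3*Wear + 3*Stress + 4  [with Wear=-24, Stress=1]  = -65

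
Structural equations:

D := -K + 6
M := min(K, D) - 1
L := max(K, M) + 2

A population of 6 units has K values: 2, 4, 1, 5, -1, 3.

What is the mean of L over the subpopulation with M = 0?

5

Observing M=0 restricts to units where M's equation naturally yields 0: K ∈ {1, 5}. In that subpopulation L = 3, 7, mean 5.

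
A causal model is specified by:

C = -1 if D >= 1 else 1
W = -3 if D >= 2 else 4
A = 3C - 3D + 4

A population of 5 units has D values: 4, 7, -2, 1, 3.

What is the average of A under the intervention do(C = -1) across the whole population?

-6.8

do(C=-1) breaks C's dependence on D. With C=-1 fixed, A across the units is -11, -20, 7, -2, -8, mean -6.8.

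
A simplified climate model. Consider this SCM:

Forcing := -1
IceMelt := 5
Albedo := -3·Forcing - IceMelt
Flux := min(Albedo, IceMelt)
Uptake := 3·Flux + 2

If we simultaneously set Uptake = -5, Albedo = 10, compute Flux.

Under do(Uptake = -5, Albedo = 10), each intervened variable's structural equation is replaced by its fixed value.
Flux = min(Albedo, IceMelt)  [with Albedo=10, IceMelt=5]  = 5

5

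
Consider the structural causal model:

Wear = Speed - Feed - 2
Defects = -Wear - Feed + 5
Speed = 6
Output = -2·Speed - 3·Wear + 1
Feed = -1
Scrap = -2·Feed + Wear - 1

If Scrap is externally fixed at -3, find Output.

-26

The intervention breaks the incoming arrows to Scrap: Scrap = -2·Feed + Wear - 1 no longer applies, and Scrap = -3.
Since Output is not a descendant of the intervened variable, it is unaffected.
Wear = Speed - Feed - 2  [with Speed=6, Feed=-1]  = 5
Output = -2·Speed - 3·Wear + 1  [with Speed=6, Wear=5]  = -26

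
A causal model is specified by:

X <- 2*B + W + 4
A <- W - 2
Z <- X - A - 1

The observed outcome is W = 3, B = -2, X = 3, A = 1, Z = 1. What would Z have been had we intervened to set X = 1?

-1

do(X=1) replaces the equation X <- 2*B + W + 4 with the constant X = 1.
A = W - 2  [with W=3]  = 1
Z = X - A - 1  [with X=1, A=1]  = -1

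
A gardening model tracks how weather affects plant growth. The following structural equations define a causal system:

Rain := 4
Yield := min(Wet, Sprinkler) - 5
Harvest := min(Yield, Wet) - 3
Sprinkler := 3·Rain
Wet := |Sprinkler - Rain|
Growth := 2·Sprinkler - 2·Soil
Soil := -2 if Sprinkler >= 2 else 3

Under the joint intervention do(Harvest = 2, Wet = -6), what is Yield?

Setting Harvest = 2, Wet = -6 by intervention discards those variables' equations.
Sprinkler = 3·Rain  [with Rain=4]  = 12
Yield = min(Wet, Sprinkler) - 5  [with Wet=-6, Sprinkler=12]  = -11

-11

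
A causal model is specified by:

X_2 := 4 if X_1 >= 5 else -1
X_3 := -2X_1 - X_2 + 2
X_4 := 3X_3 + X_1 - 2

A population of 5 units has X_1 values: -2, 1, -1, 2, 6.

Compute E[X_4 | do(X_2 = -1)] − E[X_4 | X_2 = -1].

do(X_2=-1) breaks X_2's dependence on X_1. With X_2=-1 fixed, X_4 across the units is 17, 2, 12, -3, -23, mean 1.
Observing X_2=-1 restricts to units where X_2's equation naturally yields -1: X_1 ∈ {-2, 1, -1, 2}. In that subpopulation X_4 = 17, 2, 12, -3, mean 7.
Difference = 1 − 7 = -6.

-6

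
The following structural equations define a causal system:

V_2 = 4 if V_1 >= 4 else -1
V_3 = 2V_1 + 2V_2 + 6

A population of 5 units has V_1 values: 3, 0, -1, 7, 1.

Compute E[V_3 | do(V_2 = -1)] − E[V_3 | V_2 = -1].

Every unit gets V_2=-1 under the intervention. V_3 values become 10, 4, 2, 18, 6; E[V_3|do(V_2=-1)] = 8.
E[V_3|V_2=-1] averages over only the 4 units with V_2=-1 (V_1 = 3, 0, -1, 1): V_3 = 10, 4, 2, 6, mean 5.5.
Difference = 8 − 5.5 = 2.5.

2.5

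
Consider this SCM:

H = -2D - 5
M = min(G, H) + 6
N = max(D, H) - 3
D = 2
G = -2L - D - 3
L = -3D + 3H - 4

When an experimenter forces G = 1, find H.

-9

The intervention breaks the incoming arrows to G: G = -2L - D - 3 no longer applies, and G = 1.
Since H is not a descendant of the intervened variable, it is unaffected.
H = -2D - 5  [with D=2]  = -9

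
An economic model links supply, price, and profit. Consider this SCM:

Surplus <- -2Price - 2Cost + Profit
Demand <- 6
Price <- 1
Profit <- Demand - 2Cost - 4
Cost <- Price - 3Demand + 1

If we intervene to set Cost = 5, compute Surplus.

do(Cost=5) replaces the equation Cost <- Price - 3Demand + 1 with the constant Cost = 5.
Profit = Demand - 2Cost - 4  [with Demand=6, Cost=5]  = -8
Surplus = -2Price - 2Cost + Profit  [with Price=1, Cost=5, Profit=-8]  = -20

-20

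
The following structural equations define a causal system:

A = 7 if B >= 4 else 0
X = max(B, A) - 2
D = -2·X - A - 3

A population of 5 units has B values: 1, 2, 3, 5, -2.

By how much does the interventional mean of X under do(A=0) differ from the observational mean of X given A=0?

0.7

The intervention sets A=0 in all 5 units regardless of B. Recomputing X per unit gives -1, 0, 1, 3, -2; average 0.2.
Observing A=0 restricts to units where A's equation naturally yields 0: B ∈ {1, 2, 3, -2}. In that subpopulation X = -1, 0, 1, -2, mean -0.5.
Difference = 0.2 − (-0.5) = 0.7.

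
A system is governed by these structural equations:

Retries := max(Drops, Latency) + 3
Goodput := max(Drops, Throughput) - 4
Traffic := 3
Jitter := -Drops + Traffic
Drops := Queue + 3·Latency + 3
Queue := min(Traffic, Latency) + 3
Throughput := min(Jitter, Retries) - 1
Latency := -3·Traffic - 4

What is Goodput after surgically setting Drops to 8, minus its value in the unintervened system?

19

do(Drops=8) replaces the equation Drops := Queue + 3·Latency + 3 with the constant Drops = 8.
Latency = -3·Traffic - 4  [with Traffic=3]  = -13
Retries = max(Drops, Latency) + 3  [with Drops=8, Latency=-13]  = 11
Jitter = -Drops + Traffic  [with Drops=8, Traffic=3]  = -5
Throughput = min(Jitter, Retries) - 1  [with Jitter=-5, Retries=11]  = -6
Goodput = max(Drops, Throughput) - 4  [with Drops=8, Throughput=-6]  = 4
Without intervention: Latency = -3·Traffic - 4  [with Traffic=3]  = -13; Queue = min(Traffic, Latency) + 3  [with Traffic=3, Latency=-13]  = -10; Drops = Queue + 3·Latency + 3  [with Queue=-10, Latency=-13]  = -46; Retries = max(Drops, Latency) + 3  [with Drops=-46, Latency=-13]  = -10; Jitter = -Drops + Traffic  [with Drops=-46, Traffic=3]  = 49; Throughput = min(Jitter, Retries) - 1  [with Jitter=49, Retries=-10]  = -11; Goodput = max(Drops, Throughput) - 4  [with Drops=-46, Throughput=-11]  = -15.
Change = 4 − (-15) = 19.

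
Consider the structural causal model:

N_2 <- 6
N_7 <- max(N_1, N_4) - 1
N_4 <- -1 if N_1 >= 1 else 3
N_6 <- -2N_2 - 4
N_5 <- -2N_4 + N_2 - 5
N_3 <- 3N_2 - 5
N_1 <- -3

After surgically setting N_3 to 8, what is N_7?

2

The intervention breaks the incoming arrows to N_3: N_3 <- 3N_2 - 5 no longer applies, and N_3 = 8.
N_7 is not downstream of the intervention, so its value is determined by the original equations.
N_4 = -1 if N_1 >= 1 else 3  [with N_1=-3]  = 3
N_7 = max(N_1, N_4) - 1  [with N_1=-3, N_4=3]  = 2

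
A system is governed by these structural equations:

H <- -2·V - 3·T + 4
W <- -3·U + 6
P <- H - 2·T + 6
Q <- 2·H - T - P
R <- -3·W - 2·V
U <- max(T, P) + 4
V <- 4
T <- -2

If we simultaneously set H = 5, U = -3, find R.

Under do(H = 5, U = -3), each intervened variable's structural equation is replaced by its fixed value.
W = -3·U + 6  [with U=-3]  = 15
R = -3·W - 2·V  [with W=15, V=4]  = -53

-53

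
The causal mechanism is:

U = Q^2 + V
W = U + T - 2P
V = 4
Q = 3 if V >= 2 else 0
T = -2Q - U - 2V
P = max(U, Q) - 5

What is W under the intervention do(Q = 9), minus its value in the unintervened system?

-156

Under do(Q=9), the mechanism Q = 3 if V >= 2 else 0 is discarded; Q is fixed at 9.
U = Q^2 + V  [with Q=9, V=4]  = 85
P = max(U, Q) - 5  [with U=85, Q=9]  = 80
T = -2Q - U - 2V  [with Q=9, U=85, V=4]  = -111
W = U + T - 2P  [with U=85, T=-111, P=80]  = -186
Without intervention: Q = 3 if V >= 2 else 0  [with V=4]  = 3; U = Q^2 + V  [with Q=3, V=4]  = 13; P = max(U, Q) - 5  [with U=13, Q=3]  = 8; T = -2Q - U - 2V  [with Q=3, U=13, V=4]  = -27; W = U + T - 2P  [with U=13, T=-27, P=8]  = -30.
Change = -186 − (-30) = -156.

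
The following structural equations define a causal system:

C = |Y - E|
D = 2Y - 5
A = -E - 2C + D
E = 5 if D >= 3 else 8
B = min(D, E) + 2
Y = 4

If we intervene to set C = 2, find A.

-6

The intervention breaks the incoming arrows to C: C = |Y - E| no longer applies, and C = 2.
D = 2Y - 5  [with Y=4]  = 3
E = 5 if D >= 3 else 8  [with D=3]  = 5
A = -E - 2C + D  [with E=5, C=2, D=3]  = -6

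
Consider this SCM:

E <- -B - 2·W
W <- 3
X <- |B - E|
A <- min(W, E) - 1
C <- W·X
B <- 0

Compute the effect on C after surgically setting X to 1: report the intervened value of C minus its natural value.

-15

The intervention breaks the incoming arrows to X: X <- |B - E| no longer applies, and X = 1.
C = W·X  [with W=3, X=1]  = 3
Without intervention: E = -B - 2·W  [with B=0, W=3]  = -6; X = |B - E|  [with B=0, E=-6]  = 6; C = W·X  [with W=3, X=6]  = 18.
Change = 3 − 18 = -15.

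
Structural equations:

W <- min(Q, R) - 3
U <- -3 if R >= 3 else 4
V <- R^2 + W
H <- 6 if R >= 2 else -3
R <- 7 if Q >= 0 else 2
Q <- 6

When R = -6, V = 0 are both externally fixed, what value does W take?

The joint intervention fixes R = -6, V = 0, removing each variable's own equation.
W = min(Q, R) - 3  [with Q=6, R=-6]  = -9

-9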